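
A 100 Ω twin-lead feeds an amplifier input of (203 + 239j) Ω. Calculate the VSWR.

Γ = (Z_L − Z_0)/(Z_L + Z_0) = (103 + j239)/(303 + j239)
|Γ| = 260/386 = 0.674
VSWR = (1 + |Γ|)/(1 − |Γ|) = 1.67/0.326

VSWR ≈ 5.14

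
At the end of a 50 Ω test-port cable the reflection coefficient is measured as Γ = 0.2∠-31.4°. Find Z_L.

Z_L = Z_0·(1 + Γ)/(1 − Γ) = 50·(1.17 − j0.104)/(0.829 + j0.104)

Z_L ≈ 68.7 − j14.9 Ω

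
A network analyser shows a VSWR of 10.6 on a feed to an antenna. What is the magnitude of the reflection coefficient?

|Γ| = (S − 1)/(S + 1) = (10.6 − 1)/(10.6 + 1) = 9.6/11.6

|Γ| ≈ 0.828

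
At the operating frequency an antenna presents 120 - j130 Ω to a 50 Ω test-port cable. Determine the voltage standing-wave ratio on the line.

Γ = (Z_L − Z_0)/(Z_L + Z_0) = (70 − j130)/(170 − j130)
|Γ| = 148/214 = 0.69
VSWR = (1 + |Γ|)/(1 − |Γ|) = 1.69/0.31

VSWR ≈ 5.45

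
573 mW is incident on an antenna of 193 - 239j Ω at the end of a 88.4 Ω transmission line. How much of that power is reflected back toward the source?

|Γ| = |(104.6 − j239)/(281.4 − j239)| = 0.707
|Γ|² = 0.499
P_refl = |Γ|²·P_inc = 286 mW, P_del = (1 − |Γ|²)·P_inc = 287 mW

P_reflected ≈ 286 mW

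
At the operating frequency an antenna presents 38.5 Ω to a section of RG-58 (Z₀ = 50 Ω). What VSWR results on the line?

For a purely resistive load, VSWR = R_L/Z_0 or Z_0/R_L (whichever > 1) = 50/38.5

VSWR ≈ 1.3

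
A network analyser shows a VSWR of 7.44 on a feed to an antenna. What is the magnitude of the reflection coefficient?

|Γ| = (S − 1)/(S + 1) = (7.44 − 1)/(7.44 + 1) = 6.44/8.44

|Γ| ≈ 0.763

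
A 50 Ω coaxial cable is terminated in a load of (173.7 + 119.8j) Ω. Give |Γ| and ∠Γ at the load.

Γ = (Z_L − Z_0)/(Z_L + Z_0) = (123.7 + j119.8)/(223.7 + j119.8)
|Γ| = 172/254 = 0.679

Γ ≈ 0.679 ∠ 15.9°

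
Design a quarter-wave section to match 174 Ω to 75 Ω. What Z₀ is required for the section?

Z_qwt ≈ 114 Ω

Z_qwt = √(Z_0·R_L) = √(75 × 174) = √13050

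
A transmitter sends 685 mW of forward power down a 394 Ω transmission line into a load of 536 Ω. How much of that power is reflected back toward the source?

P_reflected ≈ 16 mW

Γ = (536 − 394)/(536 + 394) = 0.153
|Γ|² = 0.0233
P_refl = |Γ|²·P_inc = 16 mW, P_del = (1 − |Γ|²)·P_inc = 669 mW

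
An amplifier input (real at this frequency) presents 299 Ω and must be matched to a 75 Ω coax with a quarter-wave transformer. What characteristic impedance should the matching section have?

Z_qwt = √(Z_0·R_L) = √(75 × 299) = √22420

Z_qwt ≈ 150 Ω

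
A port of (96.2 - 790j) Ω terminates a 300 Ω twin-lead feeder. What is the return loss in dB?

RL ≈ 0.695 dB

Γ = (-203.8 − j790)/(396.2 − j790), |Γ| = 0.923
RL = −20·log₁₀|Γ| = −20·log₁₀(0.923)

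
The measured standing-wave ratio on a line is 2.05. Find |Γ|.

|Γ| ≈ 0.344

|Γ| = (S − 1)/(S + 1) = (2.05 − 1)/(2.05 + 1) = 1.05/3.05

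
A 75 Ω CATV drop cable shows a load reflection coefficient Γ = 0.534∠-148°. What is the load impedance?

Z_L ≈ 24.5 − j19.4 Ω

Z_L = Z_0·(1 + Γ)/(1 − Γ) = 75·(0.547 − j0.283)/(1.45 + j0.283)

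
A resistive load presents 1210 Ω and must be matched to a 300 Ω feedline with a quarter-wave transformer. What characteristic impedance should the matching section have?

Z_qwt = √(Z_0·R_L) = √(300 × 1210) = √363000

Z_qwt ≈ 602 Ω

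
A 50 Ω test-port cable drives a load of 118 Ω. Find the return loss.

RL ≈ 7.86 dB

Γ = (118 − 50)/(118 + 50) = 0.405
RL = −20·log₁₀|Γ| = −20·log₁₀(0.405)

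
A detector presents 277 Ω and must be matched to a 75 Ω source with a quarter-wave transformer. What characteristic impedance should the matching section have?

Z_qwt ≈ 144 Ω

Z_qwt = √(Z_0·R_L) = √(75 × 277) = √20780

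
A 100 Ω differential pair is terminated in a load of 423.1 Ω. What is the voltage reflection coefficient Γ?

Γ = (Z_L − Z_0)/(Z_L + Z_0) = (423.1 − 100)/(423.1 + 100) = 323.1/523.1

Γ = 0.618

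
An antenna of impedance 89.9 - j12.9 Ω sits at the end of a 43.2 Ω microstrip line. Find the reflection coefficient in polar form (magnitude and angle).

Γ = (Z_L − Z_0)/(Z_L + Z_0) = (46.7 − j12.9)/(133.1 − j12.9)
|Γ| = 48.4/134 = 0.362

Γ ≈ 0.362 ∠ -9.91°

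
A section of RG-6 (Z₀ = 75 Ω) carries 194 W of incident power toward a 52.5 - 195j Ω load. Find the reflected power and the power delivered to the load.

|Γ| = |(-22.5 − j195)/(127.5 − j195)| = 0.843
|Γ|² = 0.71
P_refl = |Γ|²·P_inc = 138 W, P_del = (1 − |Γ|²)·P_inc = 56.3 W

P_reflected ≈ 138 W; P_delivered ≈ 56.3 W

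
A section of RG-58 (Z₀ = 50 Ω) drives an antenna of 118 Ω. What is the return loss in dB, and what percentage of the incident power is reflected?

Γ = (118 − 50)/(118 + 50) = 0.405
RL = −20·log₁₀(0.405) = 7.86 dB
P_refl/P_inc = |Γ|² = 0.164

RL ≈ 7.86 dB; 16.4% of incident power reflected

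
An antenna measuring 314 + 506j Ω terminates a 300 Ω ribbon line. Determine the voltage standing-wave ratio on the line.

Γ = (Z_L − Z_0)/(Z_L + Z_0) = (14 + j506)/(614 + j506)
|Γ| = 506/796 = 0.636
VSWR = (1 + |Γ|)/(1 − |Γ|) = 1.64/0.364

VSWR ≈ 4.5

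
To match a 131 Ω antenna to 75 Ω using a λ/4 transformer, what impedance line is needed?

Z_qwt = √(Z_0·R_L) = √(75 × 131) = √9825

Z_qwt ≈ 99.1 Ω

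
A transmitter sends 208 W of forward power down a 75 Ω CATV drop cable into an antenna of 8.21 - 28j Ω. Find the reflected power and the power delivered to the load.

P_reflected ≈ 142 W; P_delivered ≈ 66.5 W

|Γ| = |(-66.79 − j28)/(83.21 − j28)| = 0.825
|Γ|² = 0.68
P_refl = |Γ|²·P_inc = 142 W, P_del = (1 − |Γ|²)·P_inc = 66.5 W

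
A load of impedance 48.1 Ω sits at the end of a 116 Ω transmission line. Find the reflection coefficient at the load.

Γ = -0.414

Γ = (Z_L − Z_0)/(Z_L + Z_0) = (48.1 − 116)/(48.1 + 116) = -67.9/164.1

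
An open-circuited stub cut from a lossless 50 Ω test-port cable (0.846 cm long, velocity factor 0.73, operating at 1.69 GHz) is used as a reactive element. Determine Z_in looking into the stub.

λ = v/f = 0.73·c / 1.69 GHz = 0.13 m
βl = 2π·l/λ = 2π × 0.0653 = 23.5°
tan(βl) = 0.435
For an open-circuited stub, Z_in = −jZ_0·cot(βl) = −jZ_0/tan(βl)

Z_in ≈ −j115 Ω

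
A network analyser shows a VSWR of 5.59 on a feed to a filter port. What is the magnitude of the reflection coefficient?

|Γ| = (S − 1)/(S + 1) = (5.59 − 1)/(5.59 + 1) = 4.59/6.59

|Γ| ≈ 0.697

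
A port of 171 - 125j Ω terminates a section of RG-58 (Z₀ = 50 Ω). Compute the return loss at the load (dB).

Γ = (121 − j125)/(221 − j125), |Γ| = 0.685
RL = −20·log₁₀|Γ| = −20·log₁₀(0.685)

RL ≈ 3.28 dB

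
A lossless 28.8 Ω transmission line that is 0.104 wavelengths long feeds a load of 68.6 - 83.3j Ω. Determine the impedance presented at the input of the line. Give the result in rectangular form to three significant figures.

Z_in ≈ 7.97 − j23.6 Ω

βl = 2π × 0.104 = 37.4°
tan(βl) = tan(37.4°) = 0.766
Z_in = Z_0·(Z_L + jZ_0·tanβl)/(Z_0 + jZ_L·tanβl)
     = 28.8·(68.6 − j61.2)/(92.6 + j52.5)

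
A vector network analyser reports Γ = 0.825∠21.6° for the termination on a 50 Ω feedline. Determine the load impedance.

Z_L ≈ 109 + j207 Ω

Z_L = Z_0·(1 + Γ)/(1 − Γ) = 50·(1.77 + j0.304)/(0.233 − j0.304)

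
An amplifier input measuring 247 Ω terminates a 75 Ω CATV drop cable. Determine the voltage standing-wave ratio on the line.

VSWR ≈ 3.29

Γ = (247 − 75)/(247 + 75) = 0.534
VSWR = (1 + 0.534)/(1 − 0.534)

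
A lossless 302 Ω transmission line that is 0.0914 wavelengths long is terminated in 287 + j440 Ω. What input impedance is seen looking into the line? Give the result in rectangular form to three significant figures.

Z_in ≈ 1070 − j367 Ω

βl = 2π × 0.0914 = 32.9°
tan(βl) = tan(32.9°) = 0.647
Z_in = Z_0·(Z_L + jZ_0·tanβl)/(Z_0 + jZ_L·tanβl)
     = 302·(287 + j635)/(17.3 + j186)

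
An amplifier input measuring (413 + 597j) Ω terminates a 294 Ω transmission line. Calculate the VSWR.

VSWR ≈ 4.85

Γ = (Z_L − Z_0)/(Z_L + Z_0) = (119 + j597)/(707 + j597)
|Γ| = 609/925 = 0.658
VSWR = (1 + |Γ|)/(1 − |Γ|) = 1.66/0.342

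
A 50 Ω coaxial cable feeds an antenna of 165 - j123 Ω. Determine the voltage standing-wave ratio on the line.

VSWR ≈ 5.25

Γ = (Z_L − Z_0)/(Z_L + Z_0) = (115 − j123)/(215 − j123)
|Γ| = 168/248 = 0.68
VSWR = (1 + |Γ|)/(1 − |Γ|) = 1.68/0.32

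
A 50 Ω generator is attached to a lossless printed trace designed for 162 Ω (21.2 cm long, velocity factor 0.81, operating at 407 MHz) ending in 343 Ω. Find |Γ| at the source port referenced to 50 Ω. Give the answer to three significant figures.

|Γ| ≈ 0.577

λ = v/f = 0.81·c / 407 MHz = 0.597 m
βl = 2π·l/λ = 2π × 0.355 = 128°
tan(βl) = -1.29
Z_in = Z_0·(Z_L + jZ_0·tanβl)/(Z_0 + jZ_L·tanβl) = 108 + j86.1 Ω
Γ_s = (Z_in − Z_s)/(Z_in + Z_s) = (58.1 + j86.1)/(158 + j86.1), |Γ_s| = 0.577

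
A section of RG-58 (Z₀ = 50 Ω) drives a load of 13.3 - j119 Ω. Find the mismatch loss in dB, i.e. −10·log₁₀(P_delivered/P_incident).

mismatch loss ≈ 8.34 dB

Γ = (-36.7 − j119)/(63.3 − j119), |Γ| = 0.924
|Γ|² = 0.854, so P_del/P_inc = 1 − |Γ|² = 0.146
ML = −10·log₁₀(1 − |Γ|²)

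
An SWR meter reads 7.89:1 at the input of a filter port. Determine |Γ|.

|Γ| ≈ 0.775

|Γ| = (S − 1)/(S + 1) = (7.89 − 1)/(7.89 + 1) = 6.89/8.89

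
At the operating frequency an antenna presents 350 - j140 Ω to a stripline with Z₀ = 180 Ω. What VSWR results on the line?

VSWR ≈ 2.34

Γ = (Z_L − Z_0)/(Z_L + Z_0) = (170 − j140)/(530 − j140)
|Γ| = 220/548 = 0.402
VSWR = (1 + |Γ|)/(1 − |Γ|) = 1.4/0.598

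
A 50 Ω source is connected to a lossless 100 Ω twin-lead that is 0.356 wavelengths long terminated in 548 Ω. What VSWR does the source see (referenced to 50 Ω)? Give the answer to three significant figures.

βl = 2π × 0.356 = 128°
tan(βl) = -1.27
Z_in = Z_0·(Z_L + jZ_0·tanβl)/(Z_0 + jZ_L·tanβl) = 28.9 + j74.4 Ω
Γ_s = (Z_in − Z_s)/(Z_in + Z_s) = (-21.1 + j74.4)/(78.9 + j74.4), |Γ_s| = 0.713
VSWR = (1 + |Γ_s|)/(1 − |Γ_s|)

VSWR ≈ 5.97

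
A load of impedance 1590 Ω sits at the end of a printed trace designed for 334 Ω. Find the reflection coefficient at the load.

Γ = 0.653

Γ = (Z_L − Z_0)/(Z_L + Z_0) = (1590 − 334)/(1590 + 334) = 1256/1924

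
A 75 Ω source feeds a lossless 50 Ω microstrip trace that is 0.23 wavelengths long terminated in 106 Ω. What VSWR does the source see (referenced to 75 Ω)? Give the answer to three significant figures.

βl = 2π × 0.23 = 82.8°
tan(βl) = 7.92
Z_in = Z_0·(Z_L + jZ_0·tanβl)/(Z_0 + jZ_L·tanβl) = 23.9 − j4.89 Ω
Γ_s = (Z_in − Z_s)/(Z_in + Z_s) = (-51.1 − j4.89)/(98.9 − j4.89), |Γ_s| = 0.519
VSWR = (1 + |Γ_s|)/(1 − |Γ_s|)

VSWR ≈ 3.16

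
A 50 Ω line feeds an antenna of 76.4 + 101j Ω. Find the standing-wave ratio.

VSWR ≈ 4.64

Γ = (Z_L − Z_0)/(Z_L + Z_0) = (26.4 + j101)/(126.4 + j101)
|Γ| = 104/162 = 0.645
VSWR = (1 + |Γ|)/(1 − |Γ|) = 1.65/0.355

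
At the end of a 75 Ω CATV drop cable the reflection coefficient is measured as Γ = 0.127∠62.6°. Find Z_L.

Z_L = Z_0·(1 + Γ)/(1 − Γ) = 75·(1.06 + j0.113)/(0.942 − j0.113)

Z_L ≈ 82.1 + j18.8 Ω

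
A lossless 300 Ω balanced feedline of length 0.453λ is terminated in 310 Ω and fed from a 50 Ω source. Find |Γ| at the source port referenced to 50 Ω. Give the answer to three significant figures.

βl = 2π × 0.453 = 163°
tan(βl) = -0.304
Z_in = Z_0·(Z_L + jZ_0·tanβl)/(Z_0 + jZ_L·tanβl) = 308 + j5.63 Ω
Γ_s = (Z_in − Z_s)/(Z_in + Z_s) = (258 + j5.63)/(358 + j5.63), |Γ_s| = 0.721

|Γ| ≈ 0.721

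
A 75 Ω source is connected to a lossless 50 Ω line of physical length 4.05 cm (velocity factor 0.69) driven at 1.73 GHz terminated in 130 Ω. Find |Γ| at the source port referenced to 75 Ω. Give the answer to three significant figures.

λ = v/f = 0.69·c / 1.73 GHz = 0.12 m
βl = 2π·l/λ = 2π × 0.338 = 122°
tan(βl) = -1.61
Z_in = Z_0·(Z_L + jZ_0·tanβl)/(Z_0 + jZ_L·tanβl) = 25.2 + j25 Ω
Γ_s = (Z_in − Z_s)/(Z_in + Z_s) = (-49.8 + j25)/(100 + j25), |Γ_s| = 0.54

|Γ| ≈ 0.54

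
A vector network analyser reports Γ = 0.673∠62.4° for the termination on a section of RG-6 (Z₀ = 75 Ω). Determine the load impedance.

Z_L ≈ 49.5 + j108 Ω

Z_L = Z_0·(1 + Γ)/(1 − Γ) = 75·(1.31 + j0.596)/(0.688 − j0.596)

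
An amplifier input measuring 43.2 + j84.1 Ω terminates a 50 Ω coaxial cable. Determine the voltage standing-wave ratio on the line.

Γ = (Z_L − Z_0)/(Z_L + Z_0) = (-6.8 + j84.1)/(93.2 + j84.1)
|Γ| = 84.4/126 = 0.672
VSWR = (1 + |Γ|)/(1 − |Γ|) = 1.67/0.328

VSWR ≈ 5.1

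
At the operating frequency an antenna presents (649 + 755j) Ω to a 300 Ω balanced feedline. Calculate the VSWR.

Γ = (Z_L − Z_0)/(Z_L + Z_0) = (349 + j755)/(949 + j755)
|Γ| = 832/1210 = 0.686
VSWR = (1 + |Γ|)/(1 − |Γ|) = 1.69/0.314

VSWR ≈ 5.37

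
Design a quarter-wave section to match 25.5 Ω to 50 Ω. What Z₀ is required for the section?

Z_qwt = √(Z_0·R_L) = √(50 × 25.5) = √1275

Z_qwt ≈ 35.7 Ω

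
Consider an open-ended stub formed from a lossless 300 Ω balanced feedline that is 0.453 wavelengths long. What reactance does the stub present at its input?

βl = 2π × 0.453 = 163°
tan(βl) = -0.304
For an open-ended stub, Z_in = −jZ_0·cot(βl) = −jZ_0/tan(βl)

X_in ≈ 986 Ω (inductive)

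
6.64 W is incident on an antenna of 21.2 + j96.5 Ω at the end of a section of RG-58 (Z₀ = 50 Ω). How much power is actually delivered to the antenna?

|Γ| = |(-28.8 + j96.5)/(71.2 + j96.5)| = 0.84
|Γ|² = 0.705
P_refl = |Γ|²·P_inc = 4.68 W, P_del = (1 − |Γ|²)·P_inc = 1.96 W

P_delivered ≈ 1.96 W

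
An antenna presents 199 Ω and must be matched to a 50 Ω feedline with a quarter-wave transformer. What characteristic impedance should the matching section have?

Z_qwt ≈ 99.7 Ω

Z_qwt = √(Z_0·R_L) = √(50 × 199) = √9950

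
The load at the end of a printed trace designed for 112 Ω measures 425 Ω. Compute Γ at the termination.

Γ = 0.583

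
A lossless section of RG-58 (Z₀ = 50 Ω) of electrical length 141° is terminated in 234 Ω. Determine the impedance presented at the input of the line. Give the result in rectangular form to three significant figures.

tan(βl) = tan(141°) = -0.81
Z_in = Z_0·(Z_L + jZ_0·tanβl)/(Z_0 + jZ_L·tanβl)
     = 50·(234 − j40.5)/(50 − j189)

Z_in ≈ 25.2 + j55.1 Ω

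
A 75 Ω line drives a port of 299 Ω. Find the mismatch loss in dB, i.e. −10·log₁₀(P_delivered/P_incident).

Γ = (299 − 75)/(299 + 75) = 0.599
|Γ|² = 0.359, so P_del/P_inc = 1 − |Γ|² = 0.641
ML = −10·log₁₀(1 − |Γ|²)

mismatch loss ≈ 1.93 dB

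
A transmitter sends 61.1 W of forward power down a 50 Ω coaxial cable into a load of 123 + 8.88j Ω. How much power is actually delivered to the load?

P_delivered ≈ 50.1 W

|Γ| = |(73 + j8.88)/(173 + j8.88)| = 0.425
|Γ|² = 0.18
P_refl = |Γ|²·P_inc = 11 W, P_del = (1 − |Γ|²)·P_inc = 50.1 W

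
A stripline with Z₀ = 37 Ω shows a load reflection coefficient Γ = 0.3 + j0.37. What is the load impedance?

Z_L = Z_0·(1 + Γ)/(1 − Γ) = 37·(1.3 + j0.37)/(0.7 − j0.37)

Z_L ≈ 45.6 + j43.7 Ω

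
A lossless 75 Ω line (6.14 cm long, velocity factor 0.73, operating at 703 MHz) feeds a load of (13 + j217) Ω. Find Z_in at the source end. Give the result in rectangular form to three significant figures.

Z_in ≈ 2.23 − j58.7 Ω

λ = v/f = 0.73·c / 703 MHz = 0.312 m
βl = 2π·l/λ = 2π × 0.197 = 71°
tan(βl) = tan(71°) = 2.9
Z_in = Z_0·(Z_L + jZ_0·tanβl)/(Z_0 + jZ_L·tanβl)
     = 75·(13 + j434)/(-554 + j37.7)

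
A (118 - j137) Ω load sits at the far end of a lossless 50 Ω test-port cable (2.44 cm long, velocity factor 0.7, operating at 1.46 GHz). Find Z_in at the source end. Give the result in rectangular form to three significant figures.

λ = v/f = 0.7·c / 1.46 GHz = 0.144 m
βl = 2π·l/λ = 2π × 0.17 = 61.1°
tan(βl) = tan(61.1°) = 1.81
Z_in = Z_0·(Z_L + jZ_0·tanβl)/(Z_0 + jZ_L·tanβl)
     = 50·(118 − j46.5)/(298 + j213)

Z_in ≈ 9.39 − j14.5 Ω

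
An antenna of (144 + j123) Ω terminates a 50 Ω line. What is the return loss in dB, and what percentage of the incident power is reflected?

Γ = (94 + j123)/(194 + j123), |Γ| = 0.674
RL = −20·log₁₀(0.674) = 3.43 dB
P_refl/P_inc = |Γ|² = 0.454

RL ≈ 3.43 dB; 45.4% of incident power reflected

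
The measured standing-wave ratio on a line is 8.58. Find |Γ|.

|Γ| ≈ 0.791

|Γ| = (S − 1)/(S + 1) = (8.58 − 1)/(8.58 + 1) = 7.58/9.58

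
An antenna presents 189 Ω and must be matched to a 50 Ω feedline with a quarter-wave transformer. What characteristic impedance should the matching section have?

Z_qwt = √(Z_0·R_L) = √(50 × 189) = √9450

Z_qwt ≈ 97.2 Ω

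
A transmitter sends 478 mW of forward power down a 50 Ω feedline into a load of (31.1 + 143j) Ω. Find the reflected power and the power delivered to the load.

|Γ| = |(-18.9 + j143)/(81.1 + j143)| = 0.877
|Γ|² = 0.77
P_refl = |Γ|²·P_inc = 368 mW, P_del = (1 − |Γ|²)·P_inc = 110 mW

P_reflected ≈ 368 mW; P_delivered ≈ 110 mW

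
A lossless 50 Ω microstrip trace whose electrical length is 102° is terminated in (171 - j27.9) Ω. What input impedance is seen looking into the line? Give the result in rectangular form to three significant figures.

Z_in ≈ 15.1 + j12.2 Ω

tan(βl) = tan(102°) = -4.7
Z_in = Z_0·(Z_L + jZ_0·tanβl)/(Z_0 + jZ_L·tanβl)
     = 50·(171 − j263)/(-81.3 − j804)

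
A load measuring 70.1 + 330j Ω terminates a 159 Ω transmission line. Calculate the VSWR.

VSWR ≈ 12.4

Γ = (Z_L − Z_0)/(Z_L + Z_0) = (-88.9 + j330)/(229.1 + j330)
|Γ| = 342/402 = 0.851
VSWR = (1 + |Γ|)/(1 − |Γ|) = 1.85/0.149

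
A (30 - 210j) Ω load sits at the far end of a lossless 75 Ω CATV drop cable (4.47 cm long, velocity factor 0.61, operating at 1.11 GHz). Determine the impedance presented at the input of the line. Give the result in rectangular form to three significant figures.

λ = v/f = 0.61·c / 1.11 GHz = 0.165 m
βl = 2π·l/λ = 2π × 0.271 = 97.6°
tan(βl) = tan(97.6°) = -7.49
Z_in = Z_0·(Z_L + jZ_0·tanβl)/(Z_0 + jZ_L·tanβl)
     = 75·(30 − j772)/(-1500 − j225)

Z_in ≈ 4.2 + j38 Ω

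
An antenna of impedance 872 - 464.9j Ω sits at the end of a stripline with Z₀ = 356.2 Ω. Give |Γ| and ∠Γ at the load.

Γ ≈ 0.529 ∠ -21.3°

Γ = (Z_L − Z_0)/(Z_L + Z_0) = (515.8 − j464.9)/(1228 − j464.9)
|Γ| = 694/1310 = 0.529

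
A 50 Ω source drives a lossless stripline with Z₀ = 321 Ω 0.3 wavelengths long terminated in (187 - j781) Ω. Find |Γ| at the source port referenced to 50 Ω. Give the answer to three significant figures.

βl = 2π × 0.3 = 108°
tan(βl) = -3.08
Z_in = Z_0·(Z_L + jZ_0·tanβl)/(Z_0 + jZ_L·tanβl) = 43.2 + j261 Ω
Γ_s = (Z_in − Z_s)/(Z_in + Z_s) = (-6.78 + j261)/(93.2 + j261), |Γ_s| = 0.942

|Γ| ≈ 0.942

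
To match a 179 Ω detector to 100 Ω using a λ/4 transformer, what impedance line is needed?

Z_qwt = √(Z_0·R_L) = √(100 × 179) = √17900

Z_qwt ≈ 134 Ω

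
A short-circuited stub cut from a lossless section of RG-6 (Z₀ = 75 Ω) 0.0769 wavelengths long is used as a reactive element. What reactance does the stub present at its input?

X_in ≈ 39.3 Ω (inductive)

βl = 2π × 0.0769 = 27.7°
tan(βl) = 0.525
For a short-circuited stub, Z_in = jZ_0·tan(βl)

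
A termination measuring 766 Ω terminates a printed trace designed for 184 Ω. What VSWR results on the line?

Γ = (766 − 184)/(766 + 184) = 0.613
VSWR = (1 + 0.613)/(1 − 0.613)

VSWR ≈ 4.16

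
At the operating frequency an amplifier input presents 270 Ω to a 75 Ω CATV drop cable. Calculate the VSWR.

Γ = (270 − 75)/(270 + 75) = 0.565
VSWR = (1 + 0.565)/(1 − 0.565)

VSWR ≈ 3.6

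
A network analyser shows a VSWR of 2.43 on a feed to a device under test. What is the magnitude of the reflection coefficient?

|Γ| ≈ 0.417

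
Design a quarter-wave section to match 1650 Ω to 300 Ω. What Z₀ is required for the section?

Z_qwt ≈ 704 Ω

Z_qwt = √(Z_0·R_L) = √(300 × 1650) = √495000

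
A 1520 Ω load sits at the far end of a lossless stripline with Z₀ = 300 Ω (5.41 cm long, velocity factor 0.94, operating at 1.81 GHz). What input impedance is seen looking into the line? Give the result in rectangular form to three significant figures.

λ = v/f = 0.94·c / 1.81 GHz = 0.156 m
βl = 2π·l/λ = 2π × 0.347 = 125°
tan(βl) = tan(125°) = -1.43
Z_in = Z_0·(Z_L + jZ_0·tanβl)/(Z_0 + jZ_L·tanβl)
     = 300·(1520 − j428)/(300 − j2170)

Z_in ≈ 86.6 + j198 Ω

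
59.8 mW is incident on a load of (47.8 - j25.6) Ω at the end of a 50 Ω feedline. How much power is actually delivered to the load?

P_delivered ≈ 55.9 mW

|Γ| = |(-2.2 − j25.6)/(97.8 − j25.6)| = 0.254
|Γ|² = 0.0646
P_refl = |Γ|²·P_inc = 3.86 mW, P_del = (1 − |Γ|²)·P_inc = 55.9 mW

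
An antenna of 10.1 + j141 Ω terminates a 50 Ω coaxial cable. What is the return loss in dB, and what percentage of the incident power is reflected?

Γ = (-39.9 + j141)/(60.1 + j141), |Γ| = 0.956
RL = −20·log₁₀(0.956) = 0.39 dB
P_refl/P_inc = |Γ|² = 0.914

RL ≈ 0.39 dB; 91.4% of incident power reflected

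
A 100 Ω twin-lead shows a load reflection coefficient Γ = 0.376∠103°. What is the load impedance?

Z_L = Z_0·(1 + Γ)/(1 − Γ) = 100·(0.915 + j0.366)/(1.08 − j0.366)

Z_L ≈ 65.5 + j55.9 Ω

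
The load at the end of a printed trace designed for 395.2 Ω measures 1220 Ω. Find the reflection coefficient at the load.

Γ = 0.511

Γ = (Z_L − Z_0)/(Z_L + Z_0) = (1220 − 395.2)/(1220 + 395.2) = 824.8/1615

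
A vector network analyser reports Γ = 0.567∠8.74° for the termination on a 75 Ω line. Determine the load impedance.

Z_L ≈ 254 + j64.4 Ω

Z_L = Z_0·(1 + Γ)/(1 − Γ) = 75·(1.56 + j0.0862)/(0.44 − j0.0862)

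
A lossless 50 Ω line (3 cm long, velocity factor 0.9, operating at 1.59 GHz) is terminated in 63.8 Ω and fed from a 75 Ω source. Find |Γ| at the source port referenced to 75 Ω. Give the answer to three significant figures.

|Γ| ≈ 0.286

λ = v/f = 0.9·c / 1.59 GHz = 0.17 m
βl = 2π·l/λ = 2π × 0.177 = 63.6°
tan(βl) = 2.01
Z_in = Z_0·(Z_L + jZ_0·tanβl)/(Z_0 + jZ_L·tanβl) = 42.4 − j8.32 Ω
Γ_s = (Z_in − Z_s)/(Z_in + Z_s) = (-32.6 − j8.32)/(117 − j8.32), |Γ_s| = 0.286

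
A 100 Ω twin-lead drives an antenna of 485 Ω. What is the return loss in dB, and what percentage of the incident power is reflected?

RL ≈ 3.63 dB; 43.3% of incident power reflected

Γ = (485 − 100)/(485 + 100) = 0.658
RL = −20·log₁₀(0.658) = 3.63 dB
P_refl/P_inc = |Γ|² = 0.433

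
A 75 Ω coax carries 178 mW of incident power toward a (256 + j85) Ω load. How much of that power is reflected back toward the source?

|Γ| = |(181 + j85)/(331 + j85)| = 0.585
|Γ|² = 0.342
P_refl = |Γ|²·P_inc = 60.9 mW, P_del = (1 − |Γ|²)·P_inc = 117 mW

P_reflected ≈ 60.9 mW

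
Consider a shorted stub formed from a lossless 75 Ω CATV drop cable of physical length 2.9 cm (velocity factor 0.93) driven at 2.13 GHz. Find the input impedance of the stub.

Z_in ≈ +j413 Ω

λ = v/f = 0.93·c / 2.13 GHz = 0.131 m
βl = 2π·l/λ = 2π × 0.221 = 79.7°
tan(βl) = 5.5
For a shorted stub, Z_in = jZ_0·tan(βl)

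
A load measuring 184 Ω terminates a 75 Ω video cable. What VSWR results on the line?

VSWR ≈ 2.45

Γ = (184 − 75)/(184 + 75) = 0.421
VSWR = (1 + 0.421)/(1 − 0.421)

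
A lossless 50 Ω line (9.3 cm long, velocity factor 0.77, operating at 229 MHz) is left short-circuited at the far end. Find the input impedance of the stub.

Z_in ≈ +j32.7 Ω

λ = v/f = 0.77·c / 229 MHz = 1.01 m
βl = 2π·l/λ = 2π × 0.0922 = 33.2°
tan(βl) = 0.654
For a short-circuited stub, Z_in = jZ_0·tan(βl)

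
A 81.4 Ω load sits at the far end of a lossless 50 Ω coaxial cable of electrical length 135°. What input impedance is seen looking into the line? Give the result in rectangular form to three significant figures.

Z_in ≈ 44.6 + j22.6 Ω

tan(βl) = tan(135°) = -1
Z_in = Z_0·(Z_L + jZ_0·tanβl)/(Z_0 + jZ_L·tanβl)
     = 50·(81.4 − j50)/(50 − j81.4)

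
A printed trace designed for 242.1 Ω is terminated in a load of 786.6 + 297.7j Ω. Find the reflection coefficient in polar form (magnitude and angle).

Γ ≈ 0.579 ∠ 12.5°

Γ = (Z_L − Z_0)/(Z_L + Z_0) = (544.5 + j297.7)/(1029 + j297.7)
|Γ| = 621/1070 = 0.579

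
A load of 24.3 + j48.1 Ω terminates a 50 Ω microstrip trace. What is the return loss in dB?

Γ = (-25.7 + j48.1)/(74.3 + j48.1), |Γ| = 0.616
RL = −20·log₁₀|Γ| = −20·log₁₀(0.616)

RL ≈ 4.21 dB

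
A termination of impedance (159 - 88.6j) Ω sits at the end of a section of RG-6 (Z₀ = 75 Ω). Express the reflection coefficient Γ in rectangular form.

Γ ≈ 0.439 − j0.212

Γ = (Z_L − Z_0)/(Z_L + Z_0) = (84 − j88.6)/(234 − j88.6)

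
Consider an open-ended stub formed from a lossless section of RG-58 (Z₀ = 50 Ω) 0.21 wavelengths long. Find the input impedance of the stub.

βl = 2π × 0.21 = 75.6°
tan(βl) = 3.89
For an open-ended stub, Z_in = −jZ_0·cot(βl) = −jZ_0/tan(βl)

Z_in ≈ −j12.8 Ω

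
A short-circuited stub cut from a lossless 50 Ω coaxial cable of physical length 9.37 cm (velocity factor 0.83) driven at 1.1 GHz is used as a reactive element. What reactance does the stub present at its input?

λ = v/f = 0.83·c / 1.1 GHz = 0.226 m
βl = 2π·l/λ = 2π × 0.414 = 149°
tan(βl) = -0.6
For a short-circuited stub, Z_in = jZ_0·tan(βl)

X_in ≈ -30 Ω (capacitive)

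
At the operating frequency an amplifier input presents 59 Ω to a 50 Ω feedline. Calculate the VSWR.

VSWR ≈ 1.18

For a purely resistive load, VSWR = R_L/Z_0 or Z_0/R_L (whichever > 1) = 59/50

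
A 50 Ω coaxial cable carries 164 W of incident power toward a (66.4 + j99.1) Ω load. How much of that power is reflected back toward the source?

P_reflected ≈ 70.8 W

|Γ| = |(16.4 + j99.1)/(116.4 + j99.1)| = 0.657
|Γ|² = 0.432
P_refl = |Γ|²·P_inc = 70.8 W, P_del = (1 − |Γ|²)·P_inc = 93.2 W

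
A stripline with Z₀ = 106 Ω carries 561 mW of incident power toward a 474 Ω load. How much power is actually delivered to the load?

P_delivered ≈ 335 mW

Γ = (474 − 106)/(474 + 106) = 0.634
|Γ|² = 0.403
P_refl = |Γ|²·P_inc = 226 mW, P_del = (1 − |Γ|²)·P_inc = 335 mW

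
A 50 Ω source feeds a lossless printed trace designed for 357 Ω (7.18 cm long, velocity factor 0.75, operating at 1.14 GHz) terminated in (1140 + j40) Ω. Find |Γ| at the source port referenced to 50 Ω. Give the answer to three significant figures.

|Γ| ≈ 0.834

λ = v/f = 0.75·c / 1.14 GHz = 0.197 m
βl = 2π·l/λ = 2π × 0.364 = 131°
tan(βl) = -1.15
Z_in = Z_0·(Z_L + jZ_0·tanβl)/(Z_0 + jZ_L·tanβl) = 179 + j255 Ω
Γ_s = (Z_in − Z_s)/(Z_in + Z_s) = (129 + j255)/(229 + j255), |Γ_s| = 0.834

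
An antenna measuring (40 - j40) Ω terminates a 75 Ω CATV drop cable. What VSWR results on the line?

VSWR ≈ 2.55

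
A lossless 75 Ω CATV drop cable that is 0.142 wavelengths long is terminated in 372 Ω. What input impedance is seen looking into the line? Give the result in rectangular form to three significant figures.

Z_in ≈ 24.3 − j56.5 Ω

βl = 2π × 0.142 = 51.1°
tan(βl) = tan(51.1°) = 1.24
Z_in = Z_0·(Z_L + jZ_0·tanβl)/(Z_0 + jZ_L·tanβl)
     = 75·(372 + j93)/(75 + j461)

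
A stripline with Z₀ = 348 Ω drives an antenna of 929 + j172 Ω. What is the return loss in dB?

RL ≈ 6.55 dB

Γ = (581 + j172)/(1277 + j172), |Γ| = 0.47
RL = −20·log₁₀|Γ| = −20·log₁₀(0.47)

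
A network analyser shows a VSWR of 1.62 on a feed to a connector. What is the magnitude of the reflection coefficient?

|Γ| = (S − 1)/(S + 1) = (1.62 − 1)/(1.62 + 1) = 0.62/2.62

|Γ| ≈ 0.237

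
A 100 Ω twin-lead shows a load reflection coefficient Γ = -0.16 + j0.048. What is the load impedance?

Z_L ≈ 72.1 + j7.12 Ω

Z_L = Z_0·(1 + Γ)/(1 − Γ) = 100·(0.84 + j0.048)/(1.16 − j0.048)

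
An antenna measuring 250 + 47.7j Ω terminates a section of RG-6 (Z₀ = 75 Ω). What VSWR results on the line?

Γ = (Z_L − Z_0)/(Z_L + Z_0) = (175 + j47.7)/(325 + j47.7)
|Γ| = 181/328 = 0.552
VSWR = (1 + |Γ|)/(1 − |Γ|) = 1.55/0.448

VSWR ≈ 3.47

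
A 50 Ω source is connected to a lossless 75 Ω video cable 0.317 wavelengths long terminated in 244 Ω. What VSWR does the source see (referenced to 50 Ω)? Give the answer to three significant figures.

βl = 2π × 0.317 = 114°
tan(βl) = -2.23
Z_in = Z_0·(Z_L + jZ_0·tanβl)/(Z_0 + jZ_L·tanβl) = 27.2 + j29.8 Ω
Γ_s = (Z_in − Z_s)/(Z_in + Z_s) = (-22.8 + j29.8)/(77.2 + j29.8), |Γ_s| = 0.454
VSWR = (1 + |Γ_s|)/(1 − |Γ_s|)

VSWR ≈ 2.66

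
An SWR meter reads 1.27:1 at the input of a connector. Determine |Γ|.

|Γ| = (S − 1)/(S + 1) = (1.27 − 1)/(1.27 + 1) = 0.27/2.27

|Γ| ≈ 0.119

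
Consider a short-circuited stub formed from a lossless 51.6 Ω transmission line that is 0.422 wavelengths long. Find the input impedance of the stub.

Z_in ≈ −j27.5 Ω

βl = 2π × 0.422 = 152°
tan(βl) = -0.534
For a short-circuited stub, Z_in = jZ_0·tan(βl)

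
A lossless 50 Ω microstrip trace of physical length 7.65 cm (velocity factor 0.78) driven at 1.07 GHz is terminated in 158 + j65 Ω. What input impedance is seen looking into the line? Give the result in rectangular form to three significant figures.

Z_in ≈ 17.1 + j25.3 Ω

λ = v/f = 0.78·c / 1.07 GHz = 0.219 m
βl = 2π·l/λ = 2π × 0.35 = 126°
tan(βl) = tan(126°) = -1.38
Z_in = Z_0·(Z_L + jZ_0·tanβl)/(Z_0 + jZ_L·tanβl)
     = 50·(158 − j3.99)/(140 − j218)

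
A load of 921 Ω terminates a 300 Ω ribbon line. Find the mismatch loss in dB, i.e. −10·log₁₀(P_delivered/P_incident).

mismatch loss ≈ 1.3 dB

Γ = (921 − 300)/(921 + 300) = 0.509
|Γ|² = 0.259, so P_del/P_inc = 1 − |Γ|² = 0.741
ML = −10·log₁₀(1 − |Γ|²)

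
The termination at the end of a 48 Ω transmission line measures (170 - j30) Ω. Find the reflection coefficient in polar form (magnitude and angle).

Γ ≈ 0.571 ∠ -5.98°

Γ = (Z_L − Z_0)/(Z_L + Z_0) = (122 − j30)/(218 − j30)
|Γ| = 126/220 = 0.571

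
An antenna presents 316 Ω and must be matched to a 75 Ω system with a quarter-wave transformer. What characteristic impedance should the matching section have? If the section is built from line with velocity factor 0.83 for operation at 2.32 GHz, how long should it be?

Z_qwt ≈ 154 Ω; length ≈ 2.68 cm

Z_qwt = √(Z_0·R_L) = √(75 × 316) = √23700
λ = 0.83·c/f = 0.107 m, so l = λ/4 = 0.0268 m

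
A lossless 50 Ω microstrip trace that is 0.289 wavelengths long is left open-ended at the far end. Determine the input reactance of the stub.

X_in ≈ 12.5 Ω (inductive)

βl = 2π × 0.289 = 104°
tan(βl) = -4
For an open-ended stub, Z_in = −jZ_0·cot(βl) = −jZ_0/tan(βl)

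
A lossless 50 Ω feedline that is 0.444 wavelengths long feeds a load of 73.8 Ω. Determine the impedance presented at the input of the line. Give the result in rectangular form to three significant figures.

Z_in ≈ 64.7 + j16.7 Ω

βl = 2π × 0.444 = 160°
tan(βl) = tan(160°) = -0.367
Z_in = Z_0·(Z_L + jZ_0·tanβl)/(Z_0 + jZ_L·tanβl)
     = 50·(73.8 − j18.4)/(50 − j27.1)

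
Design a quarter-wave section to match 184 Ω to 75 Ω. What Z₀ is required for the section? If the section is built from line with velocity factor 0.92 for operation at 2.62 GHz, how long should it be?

Z_qwt = √(Z_0·R_L) = √(75 × 184) = √13800
λ = 0.92·c/f = 0.105 m, so l = λ/4 = 0.0263 m

Z_qwt ≈ 117 Ω; length ≈ 2.63 cm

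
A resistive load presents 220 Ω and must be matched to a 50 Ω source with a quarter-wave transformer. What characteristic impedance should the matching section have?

Z_qwt ≈ 105 Ω

Z_qwt = √(Z_0·R_L) = √(50 × 220) = √11000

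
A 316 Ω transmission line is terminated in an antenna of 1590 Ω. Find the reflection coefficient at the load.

Γ = 0.668

Γ = (Z_L − Z_0)/(Z_L + Z_0) = (1590 − 316)/(1590 + 316) = 1274/1906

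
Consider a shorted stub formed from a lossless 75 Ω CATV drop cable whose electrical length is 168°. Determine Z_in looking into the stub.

tan(βl) = -0.213
For a shorted stub, Z_in = jZ_0·tan(βl)

Z_in ≈ −j15.9 Ω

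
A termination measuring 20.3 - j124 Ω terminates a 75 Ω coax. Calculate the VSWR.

VSWR ≈ 14

Γ = (Z_L − Z_0)/(Z_L + Z_0) = (-54.7 − j124)/(95.3 − j124)
|Γ| = 136/156 = 0.867
VSWR = (1 + |Γ|)/(1 − |Γ|) = 1.87/0.133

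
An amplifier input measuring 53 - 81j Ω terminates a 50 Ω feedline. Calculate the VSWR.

Γ = (Z_L − Z_0)/(Z_L + Z_0) = (3 − j81)/(103 − j81)
|Γ| = 81.1/131 = 0.619
VSWR = (1 + |Γ|)/(1 − |Γ|) = 1.62/0.381

VSWR ≈ 4.24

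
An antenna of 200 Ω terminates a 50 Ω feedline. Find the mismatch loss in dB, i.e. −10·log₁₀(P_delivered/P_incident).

Γ = (200 − 50)/(200 + 50) = 0.6
|Γ|² = 0.36, so P_del/P_inc = 1 − |Γ|² = 0.64
ML = −10·log₁₀(1 − |Γ|²)

mismatch loss ≈ 1.94 dB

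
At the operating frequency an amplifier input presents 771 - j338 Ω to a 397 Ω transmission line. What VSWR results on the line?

VSWR ≈ 2.42

Γ = (Z_L − Z_0)/(Z_L + Z_0) = (374 − j338)/(1168 − j338)
|Γ| = 504/1220 = 0.415
VSWR = (1 + |Γ|)/(1 − |Γ|) = 1.41/0.585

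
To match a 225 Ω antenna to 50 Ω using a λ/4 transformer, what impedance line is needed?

Z_qwt = √(Z_0·R_L) = √(50 × 225) = √11250

Z_qwt ≈ 106 Ω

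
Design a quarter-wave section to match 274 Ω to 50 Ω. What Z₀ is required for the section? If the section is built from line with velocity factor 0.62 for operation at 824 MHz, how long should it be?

Z_qwt = √(Z_0·R_L) = √(50 × 274) = √13700
λ = 0.62·c/f = 0.226 m, so l = λ/4 = 0.0564 m

Z_qwt ≈ 117 Ω; length ≈ 5.64 cm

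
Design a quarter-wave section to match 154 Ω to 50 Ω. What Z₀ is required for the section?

Z_qwt ≈ 87.7 Ω

Z_qwt = √(Z_0·R_L) = √(50 × 154) = √7700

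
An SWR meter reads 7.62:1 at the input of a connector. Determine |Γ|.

|Γ| ≈ 0.768

|Γ| = (S − 1)/(S + 1) = (7.62 − 1)/(7.62 + 1) = 6.62/8.62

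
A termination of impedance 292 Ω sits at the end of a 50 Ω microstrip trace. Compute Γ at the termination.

Γ = (Z_L − Z_0)/(Z_L + Z_0) = (292 − 50)/(292 + 50) = 242/342

Γ = 0.708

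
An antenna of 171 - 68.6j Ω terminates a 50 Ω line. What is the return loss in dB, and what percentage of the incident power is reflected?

Γ = (121 − j68.6)/(221 − j68.6), |Γ| = 0.601
RL = −20·log₁₀(0.601) = 4.42 dB
P_refl/P_inc = |Γ|² = 0.361

RL ≈ 4.42 dB; 36.1% of incident power reflected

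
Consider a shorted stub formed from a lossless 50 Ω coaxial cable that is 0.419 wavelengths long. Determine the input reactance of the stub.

X_in ≈ -27.9 Ω (capacitive)

βl = 2π × 0.419 = 151°
tan(βl) = -0.558
For a shorted stub, Z_in = jZ_0·tan(βl)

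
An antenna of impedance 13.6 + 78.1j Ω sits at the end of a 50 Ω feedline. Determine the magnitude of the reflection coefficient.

|Γ| ≈ 0.855

Γ = (Z_L − Z_0)/(Z_L + Z_0) = (-36.4 + j78.1)/(63.6 + j78.1)
|Γ| = 86.2/101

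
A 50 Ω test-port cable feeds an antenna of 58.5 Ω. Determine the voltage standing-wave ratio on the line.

Γ = (58.5 − 50)/(58.5 + 50) = 0.0783
VSWR = (1 + 0.0783)/(1 − 0.0783)

VSWR ≈ 1.17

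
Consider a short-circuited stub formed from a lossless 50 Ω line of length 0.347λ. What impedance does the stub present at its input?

βl = 2π × 0.347 = 125°
tan(βl) = -1.43
For a short-circuited stub, Z_in = jZ_0·tan(βl)

Z_in ≈ −j71.6 Ω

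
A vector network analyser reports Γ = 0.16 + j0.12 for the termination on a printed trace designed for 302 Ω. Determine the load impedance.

Z_L = Z_0·(1 + Γ)/(1 − Γ) = 302·(1.16 + j0.12)/(0.84 − j0.12)

Z_L ≈ 403 + j101 Ω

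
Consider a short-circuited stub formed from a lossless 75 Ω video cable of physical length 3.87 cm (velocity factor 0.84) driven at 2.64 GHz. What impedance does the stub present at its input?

Z_in ≈ −j50.7 Ω

λ = v/f = 0.84·c / 2.64 GHz = 0.0955 m
βl = 2π·l/λ = 2π × 0.405 = 146°
tan(βl) = -0.676
For a short-circuited stub, Z_in = jZ_0·tan(βl)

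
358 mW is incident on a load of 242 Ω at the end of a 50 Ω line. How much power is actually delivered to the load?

P_delivered ≈ 203 mW

Γ = (242 − 50)/(242 + 50) = 0.658
|Γ|² = 0.432
P_refl = |Γ|²·P_inc = 155 mW, P_del = (1 − |Γ|²)·P_inc = 203 mW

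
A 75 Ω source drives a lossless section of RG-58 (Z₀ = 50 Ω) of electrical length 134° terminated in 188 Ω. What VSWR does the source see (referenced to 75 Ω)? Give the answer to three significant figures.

VSWR ≈ 4.17

tan(βl) = -1.04
Z_in = Z_0·(Z_L + jZ_0·tanβl)/(Z_0 + jZ_L·tanβl) = 24.1 + j42.1 Ω
Γ_s = (Z_in − Z_s)/(Z_in + Z_s) = (-50.9 + j42.1)/(99.1 + j42.1), |Γ_s| = 0.613
VSWR = (1 + |Γ_s|)/(1 − |Γ_s|)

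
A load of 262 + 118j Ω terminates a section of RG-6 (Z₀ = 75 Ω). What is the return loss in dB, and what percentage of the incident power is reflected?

RL ≈ 4.16 dB; 38.3% of incident power reflected

Γ = (187 + j118)/(337 + j118), |Γ| = 0.619
RL = −20·log₁₀(0.619) = 4.16 dB
P_refl/P_inc = |Γ|² = 0.383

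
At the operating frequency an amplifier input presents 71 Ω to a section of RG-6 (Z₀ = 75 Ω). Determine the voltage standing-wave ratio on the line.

Γ = (71 − 75)/(71 + 75) = -0.0274
VSWR = (1 + 0.0274)/(1 − 0.0274)

VSWR ≈ 1.06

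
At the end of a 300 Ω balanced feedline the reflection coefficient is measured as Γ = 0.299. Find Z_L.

Z_L ≈ 556 Ω

Z_L = Z_0·(1 + Γ)/(1 − Γ) = 300·(1.3)/(0.701)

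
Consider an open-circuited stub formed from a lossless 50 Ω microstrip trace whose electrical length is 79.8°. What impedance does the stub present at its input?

tan(βl) = 5.56
For an open-circuited stub, Z_in = −jZ_0·cot(βl) = −jZ_0/tan(βl)

Z_in ≈ −j9 Ω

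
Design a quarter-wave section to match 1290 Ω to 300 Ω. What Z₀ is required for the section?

Z_qwt ≈ 622 Ω

Z_qwt = √(Z_0·R_L) = √(300 × 1290) = √387000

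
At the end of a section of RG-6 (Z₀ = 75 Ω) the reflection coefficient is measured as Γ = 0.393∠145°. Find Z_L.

Z_L ≈ 35.3 + j18.8 Ω

Z_L = Z_0·(1 + Γ)/(1 − Γ) = 75·(0.678 + j0.225)/(1.32 − j0.225)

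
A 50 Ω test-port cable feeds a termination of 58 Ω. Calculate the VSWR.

VSWR ≈ 1.16

Γ = (58 − 50)/(58 + 50) = 0.0741
VSWR = (1 + 0.0741)/(1 − 0.0741)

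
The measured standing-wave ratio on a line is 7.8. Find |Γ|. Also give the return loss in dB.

|Γ| = (S − 1)/(S + 1) = (7.8 − 1)/(7.8 + 1) = 6.8/8.8
RL = −20·log₁₀|Γ| = −20·log₁₀(0.773)

|Γ| ≈ 0.773; return loss ≈ 2.24 dB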